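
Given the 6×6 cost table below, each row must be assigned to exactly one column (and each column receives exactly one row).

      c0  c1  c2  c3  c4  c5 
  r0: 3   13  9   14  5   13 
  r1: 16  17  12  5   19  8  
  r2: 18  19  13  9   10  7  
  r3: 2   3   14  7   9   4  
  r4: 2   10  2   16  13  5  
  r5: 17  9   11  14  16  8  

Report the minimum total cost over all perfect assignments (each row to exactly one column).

optimal assignment: row0→col4 (cost 5), row1→col3 (cost 5), row2→col5 (cost 7), row3→col0 (cost 2), row4→col2 (cost 2), row5→col1 (cost 9)
total = 5 + 5 + 7 + 2 + 2 + 9 = 30

Minimum assignment cost: 30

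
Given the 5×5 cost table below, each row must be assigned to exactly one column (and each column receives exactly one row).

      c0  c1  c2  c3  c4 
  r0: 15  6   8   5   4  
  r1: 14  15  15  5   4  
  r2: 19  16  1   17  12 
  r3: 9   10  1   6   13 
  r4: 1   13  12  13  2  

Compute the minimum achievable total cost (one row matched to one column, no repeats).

Minimum assignment cost: 18

optimal assignment: row0→col1 (cost 6), row1→col4 (cost 4), row2→col2 (cost 1), row3→col3 (cost 6), row4→col0 (cost 1)
total = 6 + 4 + 1 + 6 + 1 = 18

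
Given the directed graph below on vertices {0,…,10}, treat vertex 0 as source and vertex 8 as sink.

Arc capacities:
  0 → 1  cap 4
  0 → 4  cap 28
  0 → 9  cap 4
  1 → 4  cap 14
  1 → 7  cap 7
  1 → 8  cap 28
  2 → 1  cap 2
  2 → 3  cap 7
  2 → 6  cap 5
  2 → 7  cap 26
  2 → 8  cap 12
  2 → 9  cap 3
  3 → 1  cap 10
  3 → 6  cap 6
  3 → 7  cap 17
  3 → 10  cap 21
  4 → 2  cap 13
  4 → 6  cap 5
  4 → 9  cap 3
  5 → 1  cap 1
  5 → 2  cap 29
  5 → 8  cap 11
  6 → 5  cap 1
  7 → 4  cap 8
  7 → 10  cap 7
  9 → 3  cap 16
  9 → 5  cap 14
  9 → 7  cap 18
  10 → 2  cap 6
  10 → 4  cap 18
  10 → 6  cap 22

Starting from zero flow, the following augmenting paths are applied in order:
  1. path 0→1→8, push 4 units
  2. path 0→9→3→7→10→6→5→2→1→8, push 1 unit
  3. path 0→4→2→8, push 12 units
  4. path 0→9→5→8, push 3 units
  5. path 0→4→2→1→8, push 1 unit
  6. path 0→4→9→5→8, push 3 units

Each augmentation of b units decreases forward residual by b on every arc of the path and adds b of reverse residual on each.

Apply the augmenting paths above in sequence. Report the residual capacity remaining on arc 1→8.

Residual capacity of (1,8): 22

after path 1 (0→1→8, push 4): res(1,8)=24
after path 2 (0→9→3→7→10→6→5→2→1→8, push 1): res(1,8)=23
after path 3 (0→4→2→8, push 12): res(1,8)=23
after path 4 (0→9→5→8, push 3): res(1,8)=23
after path 5 (0→4→2→1→8, push 1): res(1,8)=22
after path 6 (0→4→9→5→8, push 3): res(1,8)=22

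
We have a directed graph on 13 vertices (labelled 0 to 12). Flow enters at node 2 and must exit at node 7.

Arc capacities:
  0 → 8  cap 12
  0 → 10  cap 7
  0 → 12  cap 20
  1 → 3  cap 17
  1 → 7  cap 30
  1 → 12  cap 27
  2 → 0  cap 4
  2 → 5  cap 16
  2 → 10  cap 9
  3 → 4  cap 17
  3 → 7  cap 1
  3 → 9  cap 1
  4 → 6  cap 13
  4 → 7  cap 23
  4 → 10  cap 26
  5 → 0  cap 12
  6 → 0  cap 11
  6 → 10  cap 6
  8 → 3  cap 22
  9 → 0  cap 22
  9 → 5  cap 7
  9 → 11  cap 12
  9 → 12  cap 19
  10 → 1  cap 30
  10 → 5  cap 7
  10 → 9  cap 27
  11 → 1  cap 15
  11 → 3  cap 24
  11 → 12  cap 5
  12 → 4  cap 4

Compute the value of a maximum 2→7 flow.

augment #1: 2→10→1→7 bottleneck 9, total now 9
augment #2: 2→0→8→3→7 bottleneck 1, total now 10
augment #3: 2→0→10→1→7 bottleneck 3, total now 13
augment #4: 2→5→0→10→1→7 bottleneck 4, total now 17
augment #5: 2→5→0→12→4→7 bottleneck 4, total now 21
augment #6: 2→5→0→8→3→4→7 bottleneck 4, total now 25

Maximum flow value: 25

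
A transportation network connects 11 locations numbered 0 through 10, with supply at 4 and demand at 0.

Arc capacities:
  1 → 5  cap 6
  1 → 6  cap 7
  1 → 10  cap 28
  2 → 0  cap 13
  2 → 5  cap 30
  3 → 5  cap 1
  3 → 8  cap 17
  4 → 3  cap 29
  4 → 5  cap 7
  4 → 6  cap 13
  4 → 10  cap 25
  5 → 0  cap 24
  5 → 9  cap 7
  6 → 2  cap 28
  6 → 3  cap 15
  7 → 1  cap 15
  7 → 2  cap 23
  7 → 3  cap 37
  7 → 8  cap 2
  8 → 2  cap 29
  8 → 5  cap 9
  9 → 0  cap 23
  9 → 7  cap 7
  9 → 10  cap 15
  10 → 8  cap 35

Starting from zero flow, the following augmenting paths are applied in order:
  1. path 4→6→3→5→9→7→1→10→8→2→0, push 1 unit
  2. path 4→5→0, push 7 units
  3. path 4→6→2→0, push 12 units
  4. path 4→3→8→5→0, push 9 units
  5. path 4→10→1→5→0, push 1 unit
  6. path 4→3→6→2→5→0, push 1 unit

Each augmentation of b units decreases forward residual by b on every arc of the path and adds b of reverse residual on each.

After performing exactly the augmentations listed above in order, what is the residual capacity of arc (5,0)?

Residual capacity of (5,0): 6

after path 1 (4→6→3→5→9→7→1→10→8→2→0, push 1): res(5,0)=24
after path 2 (4→5→0, push 7): res(5,0)=17
after path 3 (4→6→2→0, push 12): res(5,0)=17
after path 4 (4→3→8→5→0, push 9): res(5,0)=8
after path 5 (4→10→1→5→0, push 1): res(5,0)=7
after path 6 (4→3→6→2→5→0, push 1): res(5,0)=6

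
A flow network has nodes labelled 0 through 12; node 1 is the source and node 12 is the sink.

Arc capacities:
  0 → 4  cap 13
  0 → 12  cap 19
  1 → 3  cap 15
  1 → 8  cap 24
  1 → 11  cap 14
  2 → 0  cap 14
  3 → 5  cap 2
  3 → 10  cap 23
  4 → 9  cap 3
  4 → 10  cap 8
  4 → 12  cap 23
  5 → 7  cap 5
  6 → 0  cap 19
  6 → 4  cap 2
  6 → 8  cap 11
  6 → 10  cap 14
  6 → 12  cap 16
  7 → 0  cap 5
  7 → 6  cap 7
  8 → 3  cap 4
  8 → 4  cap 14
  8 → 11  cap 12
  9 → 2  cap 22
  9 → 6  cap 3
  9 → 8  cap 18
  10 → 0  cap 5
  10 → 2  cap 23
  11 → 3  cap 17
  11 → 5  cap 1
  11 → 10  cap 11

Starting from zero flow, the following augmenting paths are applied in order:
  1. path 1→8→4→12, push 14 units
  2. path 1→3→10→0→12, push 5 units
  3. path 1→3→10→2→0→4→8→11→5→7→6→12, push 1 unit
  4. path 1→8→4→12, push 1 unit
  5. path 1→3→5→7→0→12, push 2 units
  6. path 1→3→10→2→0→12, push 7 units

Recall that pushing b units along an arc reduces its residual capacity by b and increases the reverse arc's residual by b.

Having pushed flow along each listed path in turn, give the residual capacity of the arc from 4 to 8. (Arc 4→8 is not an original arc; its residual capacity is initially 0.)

Residual capacity of (4,8): 14

after path 1 (1→8→4→12, push 14): res(4,8)=14
after path 2 (1→3→10→0→12, push 5): res(4,8)=14
after path 3 (1→3→10→2→0→4→8→11→5→7→6→12, push 1): res(4,8)=13
after path 4 (1→8→4→12, push 1): res(4,8)=14
after path 5 (1→3→5→7→0→12, push 2): res(4,8)=14
after path 6 (1→3→10→2→0→12, push 7): res(4,8)=14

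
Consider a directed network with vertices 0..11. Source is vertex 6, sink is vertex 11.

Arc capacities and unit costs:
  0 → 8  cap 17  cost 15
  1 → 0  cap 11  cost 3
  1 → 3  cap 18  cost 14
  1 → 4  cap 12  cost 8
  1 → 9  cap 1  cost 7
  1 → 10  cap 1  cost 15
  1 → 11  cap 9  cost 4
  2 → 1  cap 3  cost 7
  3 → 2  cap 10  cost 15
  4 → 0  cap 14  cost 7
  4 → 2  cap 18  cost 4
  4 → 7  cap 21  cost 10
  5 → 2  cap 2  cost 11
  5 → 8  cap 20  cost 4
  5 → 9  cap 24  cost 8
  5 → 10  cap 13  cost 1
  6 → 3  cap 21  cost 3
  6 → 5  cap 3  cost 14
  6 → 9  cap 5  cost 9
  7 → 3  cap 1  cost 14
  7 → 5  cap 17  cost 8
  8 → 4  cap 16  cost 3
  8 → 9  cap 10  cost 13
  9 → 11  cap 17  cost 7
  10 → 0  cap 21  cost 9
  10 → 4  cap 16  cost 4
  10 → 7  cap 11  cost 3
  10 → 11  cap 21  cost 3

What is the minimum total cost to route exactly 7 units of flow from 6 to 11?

Minimum cost for 7 units: 116

shortest-cost path #1: 6→9→11 push 5 @ unit cost 16 (adds 80)
shortest-cost path #2: 6→5→10→11 push 2 @ unit cost 18 (adds 36)
total cost = 116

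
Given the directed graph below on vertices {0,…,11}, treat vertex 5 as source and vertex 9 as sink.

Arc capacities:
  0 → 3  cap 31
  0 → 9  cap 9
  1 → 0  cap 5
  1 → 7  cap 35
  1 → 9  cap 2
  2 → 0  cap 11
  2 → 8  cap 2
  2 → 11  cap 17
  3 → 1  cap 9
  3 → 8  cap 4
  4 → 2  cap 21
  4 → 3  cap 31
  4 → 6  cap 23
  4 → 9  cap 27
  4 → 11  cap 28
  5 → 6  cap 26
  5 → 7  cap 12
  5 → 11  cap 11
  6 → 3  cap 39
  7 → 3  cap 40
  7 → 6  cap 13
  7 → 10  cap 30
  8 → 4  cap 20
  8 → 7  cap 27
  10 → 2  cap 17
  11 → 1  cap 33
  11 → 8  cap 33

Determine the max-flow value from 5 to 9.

augment #1: 5→11→1→9 bottleneck 2, total now 2
augment #2: 5→11→1→0→9 bottleneck 5, total now 7
augment #3: 5→11→8→4→9 bottleneck 4, total now 11
augment #4: 5→6→3→8→4→9 bottleneck 4, total now 15
augment #5: 5→7→10→2→0→9 bottleneck 4, total now 19
augment #6: 5→7→10→2→8→4→9 bottleneck 2, total now 21
augment #7: 5→6→3→1→11→8→4→9 bottleneck 7, total now 28
augment #8: 5→7→10→2→11→8→4→9 bottleneck 3, total now 31

Maximum flow value: 31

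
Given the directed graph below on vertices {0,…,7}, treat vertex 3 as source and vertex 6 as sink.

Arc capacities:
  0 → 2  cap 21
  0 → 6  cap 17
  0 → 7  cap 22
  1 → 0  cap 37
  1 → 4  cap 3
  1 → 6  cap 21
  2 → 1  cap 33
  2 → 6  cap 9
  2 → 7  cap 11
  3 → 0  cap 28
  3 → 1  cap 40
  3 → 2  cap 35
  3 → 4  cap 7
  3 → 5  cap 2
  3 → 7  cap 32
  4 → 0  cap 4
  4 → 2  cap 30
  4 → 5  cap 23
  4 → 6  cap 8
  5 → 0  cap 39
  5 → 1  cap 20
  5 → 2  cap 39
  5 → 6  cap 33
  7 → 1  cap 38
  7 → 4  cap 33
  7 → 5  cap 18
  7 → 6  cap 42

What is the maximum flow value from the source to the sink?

augment #1: 3→0→6 bottleneck 17, total now 17
augment #2: 3→1→6 bottleneck 21, total now 38
augment #3: 3→2→6 bottleneck 9, total now 47
augment #4: 3→4→6 bottleneck 7, total now 54
augment #5: 3→5→6 bottleneck 2, total now 56
augment #6: 3→7→6 bottleneck 32, total now 88
augment #7: 3→0→7→6 bottleneck 10, total now 98
augment #8: 3→1→4→6 bottleneck 1, total now 99
augment #9: 3→0→7→5→6 bottleneck 1, total now 100
augment #10: 3→1→4→5→6 bottleneck 2, total now 102
augment #11: 3→2→7→5→6 bottleneck 11, total now 113
augment #12: 3→1→0→7→5→6 bottleneck 6, total now 119
augment #13: 3→1→0→7→4→5→6 bottleneck 5, total now 124

Maximum flow value: 124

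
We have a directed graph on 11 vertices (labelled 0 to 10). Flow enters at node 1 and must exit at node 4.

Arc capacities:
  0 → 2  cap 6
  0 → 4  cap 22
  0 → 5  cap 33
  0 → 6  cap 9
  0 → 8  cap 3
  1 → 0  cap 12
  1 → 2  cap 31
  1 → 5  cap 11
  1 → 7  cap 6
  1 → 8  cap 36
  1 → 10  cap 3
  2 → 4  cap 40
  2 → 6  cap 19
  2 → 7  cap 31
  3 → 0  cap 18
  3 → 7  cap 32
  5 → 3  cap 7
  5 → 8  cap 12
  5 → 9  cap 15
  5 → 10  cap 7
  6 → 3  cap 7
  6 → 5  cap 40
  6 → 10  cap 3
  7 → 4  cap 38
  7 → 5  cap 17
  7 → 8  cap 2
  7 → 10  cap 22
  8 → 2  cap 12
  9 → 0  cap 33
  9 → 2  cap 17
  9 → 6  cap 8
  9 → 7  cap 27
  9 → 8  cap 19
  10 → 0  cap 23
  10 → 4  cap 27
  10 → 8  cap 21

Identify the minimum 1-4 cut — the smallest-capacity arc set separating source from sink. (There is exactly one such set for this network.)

augment #1: 1→0→4 push 12
augment #2: 1→2→4 push 31
augment #3: 1→7→4 push 6
augment #4: 1→10→4 push 3
augment #5: 1→5→10→4 push 7
augment #6: 1→8→2→4 push 9
augment #7: 1→5→3→0→4 push 4
augment #8: 1→8→2→7→4 push 3
max flow = 75; residual-reachable set from 1 gives S-side
cut edges (S→T): {(1,0), (1,2), (1,5), (1,7), (1,10), (8,2)} total cap 75

Min-cut arcs: {(1,0), (1,2), (1,5), (1,7), (1,10), (8,2)} (total capacity 75)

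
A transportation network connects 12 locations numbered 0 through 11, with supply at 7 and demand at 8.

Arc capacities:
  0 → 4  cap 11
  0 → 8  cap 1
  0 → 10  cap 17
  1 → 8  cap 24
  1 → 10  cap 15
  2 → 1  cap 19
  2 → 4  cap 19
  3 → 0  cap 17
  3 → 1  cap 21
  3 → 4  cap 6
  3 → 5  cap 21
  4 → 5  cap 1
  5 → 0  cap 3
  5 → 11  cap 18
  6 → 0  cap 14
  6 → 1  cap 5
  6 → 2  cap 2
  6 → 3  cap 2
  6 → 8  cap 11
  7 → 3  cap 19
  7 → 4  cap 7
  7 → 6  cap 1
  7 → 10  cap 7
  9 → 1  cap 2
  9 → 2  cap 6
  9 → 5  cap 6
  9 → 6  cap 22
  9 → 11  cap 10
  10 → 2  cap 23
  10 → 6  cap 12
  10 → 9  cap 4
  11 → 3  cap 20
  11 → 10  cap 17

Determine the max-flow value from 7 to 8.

augment #1: 7→6→8 bottleneck 1, total now 1
augment #2: 7→3→0→8 bottleneck 1, total now 2
augment #3: 7→3→1→8 bottleneck 18, total now 20
augment #4: 7→10→6→8 bottleneck 7, total now 27
augment #5: 7→4→5→0→3→1→8 bottleneck 1, total now 28

Maximum flow value: 28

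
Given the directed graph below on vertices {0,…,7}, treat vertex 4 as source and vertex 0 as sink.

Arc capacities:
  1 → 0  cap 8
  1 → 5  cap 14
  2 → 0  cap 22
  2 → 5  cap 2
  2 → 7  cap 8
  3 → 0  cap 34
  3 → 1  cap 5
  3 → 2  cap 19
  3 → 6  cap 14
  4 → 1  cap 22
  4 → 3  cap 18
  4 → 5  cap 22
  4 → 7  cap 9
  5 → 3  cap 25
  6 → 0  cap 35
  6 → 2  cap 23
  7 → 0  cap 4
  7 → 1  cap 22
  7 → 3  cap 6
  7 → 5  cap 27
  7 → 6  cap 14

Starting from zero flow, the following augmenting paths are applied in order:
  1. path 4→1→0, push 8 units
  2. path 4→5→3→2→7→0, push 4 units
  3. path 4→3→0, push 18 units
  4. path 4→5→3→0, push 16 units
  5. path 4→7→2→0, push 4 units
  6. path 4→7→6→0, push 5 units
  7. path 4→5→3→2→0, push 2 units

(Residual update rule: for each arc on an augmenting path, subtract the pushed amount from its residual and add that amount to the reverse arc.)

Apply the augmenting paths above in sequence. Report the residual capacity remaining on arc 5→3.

Residual capacity of (5,3): 3

after path 1 (4→1→0, push 8): res(5,3)=25
after path 2 (4→5→3→2→7→0, push 4): res(5,3)=21
after path 3 (4→3→0, push 18): res(5,3)=21
after path 4 (4→5→3→0, push 16): res(5,3)=5
after path 5 (4→7→2→0, push 4): res(5,3)=5
after path 6 (4→7→6→0, push 5): res(5,3)=5
after path 7 (4→5→3→2→0, push 2): res(5,3)=3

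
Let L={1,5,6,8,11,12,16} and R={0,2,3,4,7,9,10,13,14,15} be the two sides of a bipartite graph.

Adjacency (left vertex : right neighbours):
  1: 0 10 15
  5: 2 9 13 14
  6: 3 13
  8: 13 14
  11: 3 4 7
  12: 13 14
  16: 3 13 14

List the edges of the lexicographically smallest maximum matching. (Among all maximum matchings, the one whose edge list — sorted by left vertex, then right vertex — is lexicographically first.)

Lex-smallest maximum matching: {(1,0), (5,2), (6,3), (8,13), (11,4), (12,14)}

|M| = 6 (so the lex-smallest maximum matching has 6 edges)
process left vertices in ascending order; for each, take the smallest-labelled available neighbour that still permits 6 edges overall, or leave it unmatched if none does
lex-smallest matching: {1-0, 5-2, 6-3, 8-13, 11-4, 12-14}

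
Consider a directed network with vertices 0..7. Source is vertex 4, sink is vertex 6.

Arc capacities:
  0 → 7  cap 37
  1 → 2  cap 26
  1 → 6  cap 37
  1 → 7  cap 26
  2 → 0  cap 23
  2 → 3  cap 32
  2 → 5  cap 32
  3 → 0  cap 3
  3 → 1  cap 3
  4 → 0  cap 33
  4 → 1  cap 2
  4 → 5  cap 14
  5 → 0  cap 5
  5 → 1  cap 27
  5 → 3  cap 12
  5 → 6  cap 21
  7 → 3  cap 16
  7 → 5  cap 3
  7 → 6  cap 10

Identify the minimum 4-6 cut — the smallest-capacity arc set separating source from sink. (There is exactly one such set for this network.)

Min-cut arcs: {(3,1), (4,1), (4,5), (7,5), (7,6)} (total capacity 32)

augment #1: 4→1→6 push 2
augment #2: 4→5→6 push 14
augment #3: 4→0→7→6 push 10
augment #4: 4→0→7→5→6 push 3
augment #5: 4→0→7→3→1→6 push 3
max flow = 32; residual-reachable set from 4 gives S-side
cut edges (S→T): {(3,1), (4,1), (4,5), (7,5), (7,6)} total cap 32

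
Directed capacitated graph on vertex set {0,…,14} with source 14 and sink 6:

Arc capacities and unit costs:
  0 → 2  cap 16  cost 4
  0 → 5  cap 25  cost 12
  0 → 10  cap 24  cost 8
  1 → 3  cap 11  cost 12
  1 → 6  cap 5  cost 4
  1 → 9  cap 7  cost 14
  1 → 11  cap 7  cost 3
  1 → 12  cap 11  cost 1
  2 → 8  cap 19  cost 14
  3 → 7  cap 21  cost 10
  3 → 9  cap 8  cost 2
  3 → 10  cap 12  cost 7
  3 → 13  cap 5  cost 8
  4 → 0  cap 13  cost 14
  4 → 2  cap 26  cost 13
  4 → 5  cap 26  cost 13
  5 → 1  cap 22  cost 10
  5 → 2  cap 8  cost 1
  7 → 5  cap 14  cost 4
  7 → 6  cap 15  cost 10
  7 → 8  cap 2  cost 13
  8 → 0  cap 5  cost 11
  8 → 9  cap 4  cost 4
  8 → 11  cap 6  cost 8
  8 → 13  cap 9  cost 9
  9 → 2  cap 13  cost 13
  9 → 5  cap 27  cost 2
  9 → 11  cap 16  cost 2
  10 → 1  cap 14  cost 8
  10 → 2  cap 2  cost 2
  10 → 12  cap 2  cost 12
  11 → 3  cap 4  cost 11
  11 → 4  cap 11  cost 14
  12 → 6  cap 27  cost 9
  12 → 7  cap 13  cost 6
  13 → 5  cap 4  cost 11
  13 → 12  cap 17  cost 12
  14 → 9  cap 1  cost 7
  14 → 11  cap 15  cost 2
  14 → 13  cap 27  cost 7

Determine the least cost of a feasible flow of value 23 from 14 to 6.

Minimum cost for 23 units: 657

shortest-cost path #1: 14→9→5→1→6 push 1 @ unit cost 23 (adds 23)
shortest-cost path #2: 14→13→12→6 push 17 @ unit cost 28 (adds 476)
shortest-cost path #3: 14→11→3→9→5→1→6 push 4 @ unit cost 31 (adds 124)
shortest-cost path #4: 14→13→5→9→3→7→6 push 1 @ unit cost 34 (adds 34)
total cost = 657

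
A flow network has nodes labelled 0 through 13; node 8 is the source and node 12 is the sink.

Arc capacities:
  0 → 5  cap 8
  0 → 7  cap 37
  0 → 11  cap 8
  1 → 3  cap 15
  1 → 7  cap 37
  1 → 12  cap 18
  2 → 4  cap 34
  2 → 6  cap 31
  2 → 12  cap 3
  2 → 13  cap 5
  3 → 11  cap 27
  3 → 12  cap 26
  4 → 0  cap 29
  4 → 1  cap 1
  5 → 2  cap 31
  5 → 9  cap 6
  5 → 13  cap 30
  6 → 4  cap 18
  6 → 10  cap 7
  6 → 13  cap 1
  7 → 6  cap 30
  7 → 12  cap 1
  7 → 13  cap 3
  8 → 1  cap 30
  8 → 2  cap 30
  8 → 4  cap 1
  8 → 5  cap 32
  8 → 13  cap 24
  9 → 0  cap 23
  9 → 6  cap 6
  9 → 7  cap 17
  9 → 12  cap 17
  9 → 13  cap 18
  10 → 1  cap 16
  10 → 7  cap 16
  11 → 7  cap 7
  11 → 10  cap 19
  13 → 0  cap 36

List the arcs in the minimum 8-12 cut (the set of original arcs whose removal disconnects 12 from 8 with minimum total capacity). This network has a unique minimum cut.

Min-cut arcs: {(1,3), (1,12), (2,12), (5,9), (7,12)} (total capacity 43)

augment #1: 8→1→12 push 18
augment #2: 8→2→12 push 3
augment #3: 8→1→3→12 push 12
augment #4: 8→5→9→12 push 6
augment #5: 8→4→0→7→12 push 1
augment #6: 8→2→4→1→3→12 push 1
augment #7: 8→2→6→10→1→3→12 push 2
max flow = 43; residual-reachable set from 8 gives S-side
cut edges (S→T): {(1,3), (1,12), (2,12), (5,9), (7,12)} total cap 43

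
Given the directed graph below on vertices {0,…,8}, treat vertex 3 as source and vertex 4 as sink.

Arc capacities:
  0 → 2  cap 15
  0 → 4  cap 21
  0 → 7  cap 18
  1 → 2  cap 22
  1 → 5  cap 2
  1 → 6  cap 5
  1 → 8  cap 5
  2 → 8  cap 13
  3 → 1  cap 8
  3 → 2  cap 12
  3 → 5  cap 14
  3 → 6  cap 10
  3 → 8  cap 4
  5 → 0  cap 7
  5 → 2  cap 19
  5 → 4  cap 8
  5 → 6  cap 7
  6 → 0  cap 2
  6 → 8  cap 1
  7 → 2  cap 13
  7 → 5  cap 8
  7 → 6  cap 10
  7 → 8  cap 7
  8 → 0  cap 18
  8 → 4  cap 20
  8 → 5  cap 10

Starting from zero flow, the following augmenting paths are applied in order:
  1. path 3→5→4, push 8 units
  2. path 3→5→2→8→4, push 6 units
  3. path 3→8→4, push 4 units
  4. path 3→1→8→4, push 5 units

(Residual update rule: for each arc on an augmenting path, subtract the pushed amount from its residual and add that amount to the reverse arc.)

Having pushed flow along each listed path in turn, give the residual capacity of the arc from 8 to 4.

after path 1 (3→5→4, push 8): res(8,4)=20
after path 2 (3→5→2→8→4, push 6): res(8,4)=14
after path 3 (3→8→4, push 4): res(8,4)=10
after path 4 (3→1→8→4, push 5): res(8,4)=5

Residual capacity of (8,4): 5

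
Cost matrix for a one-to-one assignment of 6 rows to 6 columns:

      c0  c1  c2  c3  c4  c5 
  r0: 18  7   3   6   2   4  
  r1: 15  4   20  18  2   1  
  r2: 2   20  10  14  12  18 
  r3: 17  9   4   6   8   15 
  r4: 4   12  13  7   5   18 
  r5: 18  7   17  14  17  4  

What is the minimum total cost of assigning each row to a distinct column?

one of 2 optimal assignments: row0→col4 (cost 2), row1→col1 (cost 4), row2→col0 (cost 2), row3→col2 (cost 4), row4→col3 (cost 7), row5→col5 (cost 4)
total = 2 + 4 + 2 + 4 + 7 + 4 = 23

Minimum assignment cost: 23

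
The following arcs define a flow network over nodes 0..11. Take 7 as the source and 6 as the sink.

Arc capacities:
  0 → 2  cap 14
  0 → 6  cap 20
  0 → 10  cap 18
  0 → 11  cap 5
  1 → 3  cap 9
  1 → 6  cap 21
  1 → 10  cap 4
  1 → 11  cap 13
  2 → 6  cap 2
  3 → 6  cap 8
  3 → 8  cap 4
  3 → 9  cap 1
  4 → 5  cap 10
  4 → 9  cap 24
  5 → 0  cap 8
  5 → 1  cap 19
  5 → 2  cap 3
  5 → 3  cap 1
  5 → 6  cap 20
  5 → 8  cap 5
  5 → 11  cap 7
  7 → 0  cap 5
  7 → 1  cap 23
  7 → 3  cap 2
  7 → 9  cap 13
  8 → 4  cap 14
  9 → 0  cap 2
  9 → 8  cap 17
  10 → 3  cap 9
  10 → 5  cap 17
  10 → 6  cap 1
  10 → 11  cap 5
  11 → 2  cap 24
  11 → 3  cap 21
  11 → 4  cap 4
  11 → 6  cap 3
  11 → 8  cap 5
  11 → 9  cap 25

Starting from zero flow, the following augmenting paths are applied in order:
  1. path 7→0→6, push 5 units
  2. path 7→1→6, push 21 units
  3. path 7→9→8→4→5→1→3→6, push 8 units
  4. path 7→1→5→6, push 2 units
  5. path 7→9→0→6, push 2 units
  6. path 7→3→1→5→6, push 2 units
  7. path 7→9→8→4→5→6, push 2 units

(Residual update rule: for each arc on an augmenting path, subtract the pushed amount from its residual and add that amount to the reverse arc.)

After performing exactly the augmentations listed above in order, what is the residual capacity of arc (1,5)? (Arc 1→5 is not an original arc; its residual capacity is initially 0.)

after path 1 (7→0→6, push 5): res(1,5)=0
after path 2 (7→1→6, push 21): res(1,5)=0
after path 3 (7→9→8→4→5→1→3→6, push 8): res(1,5)=8
after path 4 (7→1→5→6, push 2): res(1,5)=6
after path 5 (7→9→0→6, push 2): res(1,5)=6
after path 6 (7→3→1→5→6, push 2): res(1,5)=4
after path 7 (7→9→8→4→5→6, push 2): res(1,5)=4

Residual capacity of (1,5): 4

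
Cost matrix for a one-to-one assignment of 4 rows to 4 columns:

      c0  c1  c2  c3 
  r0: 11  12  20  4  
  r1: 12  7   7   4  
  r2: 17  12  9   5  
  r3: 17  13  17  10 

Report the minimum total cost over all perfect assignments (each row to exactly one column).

Minimum assignment cost: 36

optimal assignment: row0→col0 (cost 11), row1→col2 (cost 7), row2→col3 (cost 5), row3→col1 (cost 13)
total = 11 + 7 + 5 + 13 = 36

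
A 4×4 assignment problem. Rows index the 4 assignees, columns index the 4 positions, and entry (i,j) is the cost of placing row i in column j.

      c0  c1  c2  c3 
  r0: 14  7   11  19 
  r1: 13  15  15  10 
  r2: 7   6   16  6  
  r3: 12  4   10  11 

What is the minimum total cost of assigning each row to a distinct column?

optimal assignment: row0→col2 (cost 11), row1→col3 (cost 10), row2→col0 (cost 7), row3→col1 (cost 4)
total = 11 + 10 + 7 + 4 = 32

Minimum assignment cost: 32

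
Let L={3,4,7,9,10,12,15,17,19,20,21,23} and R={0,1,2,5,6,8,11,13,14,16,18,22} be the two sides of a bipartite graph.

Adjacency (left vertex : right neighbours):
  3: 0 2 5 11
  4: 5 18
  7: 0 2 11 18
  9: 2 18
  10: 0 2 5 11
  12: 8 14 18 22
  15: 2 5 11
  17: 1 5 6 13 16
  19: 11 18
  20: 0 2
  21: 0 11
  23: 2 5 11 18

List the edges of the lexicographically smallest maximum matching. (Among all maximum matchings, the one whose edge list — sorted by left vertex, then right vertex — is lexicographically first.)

Lex-smallest maximum matching: {(3,0), (4,5), (7,2), (9,18), (10,11), (12,8), (17,1)}

|M| = 7 (so the lex-smallest maximum matching has 7 edges)
process left vertices in ascending order; for each, take the smallest-labelled available neighbour that still permits 7 edges overall, or leave it unmatched if none does
lex-smallest matching: {3-0, 4-5, 7-2, 9-18, 10-11, 12-8, 17-1}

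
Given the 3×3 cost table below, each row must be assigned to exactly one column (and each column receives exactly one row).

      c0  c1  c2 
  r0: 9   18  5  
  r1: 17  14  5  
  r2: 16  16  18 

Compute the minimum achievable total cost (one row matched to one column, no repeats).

optimal assignment: row0→col0 (cost 9), row1→col2 (cost 5), row2→col1 (cost 16)
total = 9 + 5 + 16 = 30

Minimum assignment cost: 30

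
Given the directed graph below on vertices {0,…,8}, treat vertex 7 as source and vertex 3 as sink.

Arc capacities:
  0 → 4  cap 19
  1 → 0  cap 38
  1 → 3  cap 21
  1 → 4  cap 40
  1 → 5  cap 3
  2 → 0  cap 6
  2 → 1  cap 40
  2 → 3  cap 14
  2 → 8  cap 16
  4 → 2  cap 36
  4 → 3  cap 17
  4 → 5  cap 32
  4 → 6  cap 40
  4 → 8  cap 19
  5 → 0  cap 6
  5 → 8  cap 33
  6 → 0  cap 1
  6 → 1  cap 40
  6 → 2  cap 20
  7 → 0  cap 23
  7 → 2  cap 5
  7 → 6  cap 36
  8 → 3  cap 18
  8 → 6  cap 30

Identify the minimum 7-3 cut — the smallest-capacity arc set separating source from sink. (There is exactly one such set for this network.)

augment #1: 7→2→3 push 5
augment #2: 7→0→4→3 push 17
augment #3: 7→6→1→3 push 21
augment #4: 7→6→2→3 push 9
augment #5: 7→0→4→8→3 push 2
augment #6: 7→6→2→8→3 push 6
max flow = 60; residual-reachable set from 7 gives S-side
cut edges (S→T): {(0,4), (7,2), (7,6)} total cap 60

Min-cut arcs: {(0,4), (7,2), (7,6)} (total capacity 60)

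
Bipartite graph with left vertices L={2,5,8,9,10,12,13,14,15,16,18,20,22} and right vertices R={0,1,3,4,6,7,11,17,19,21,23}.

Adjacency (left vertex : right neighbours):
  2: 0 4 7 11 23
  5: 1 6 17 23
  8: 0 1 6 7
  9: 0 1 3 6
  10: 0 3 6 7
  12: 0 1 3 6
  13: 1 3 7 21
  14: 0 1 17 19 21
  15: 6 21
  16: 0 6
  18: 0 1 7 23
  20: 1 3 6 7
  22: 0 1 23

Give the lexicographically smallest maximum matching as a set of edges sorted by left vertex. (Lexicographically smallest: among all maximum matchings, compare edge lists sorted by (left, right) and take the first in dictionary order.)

|M| = 10 (so the lex-smallest maximum matching has 10 edges)
process left vertices in ascending order; for each, take the smallest-labelled available neighbour that still permits 10 edges overall, or leave it unmatched if none does
lex-smallest matching: {2-4, 5-17, 8-0, 9-1, 10-3, 12-6, 13-7, 14-19, 15-21, 18-23}

Lex-smallest maximum matching: {(2,4), (5,17), (8,0), (9,1), (10,3), (12,6), (13,7), (14,19), (15,21), (18,23)}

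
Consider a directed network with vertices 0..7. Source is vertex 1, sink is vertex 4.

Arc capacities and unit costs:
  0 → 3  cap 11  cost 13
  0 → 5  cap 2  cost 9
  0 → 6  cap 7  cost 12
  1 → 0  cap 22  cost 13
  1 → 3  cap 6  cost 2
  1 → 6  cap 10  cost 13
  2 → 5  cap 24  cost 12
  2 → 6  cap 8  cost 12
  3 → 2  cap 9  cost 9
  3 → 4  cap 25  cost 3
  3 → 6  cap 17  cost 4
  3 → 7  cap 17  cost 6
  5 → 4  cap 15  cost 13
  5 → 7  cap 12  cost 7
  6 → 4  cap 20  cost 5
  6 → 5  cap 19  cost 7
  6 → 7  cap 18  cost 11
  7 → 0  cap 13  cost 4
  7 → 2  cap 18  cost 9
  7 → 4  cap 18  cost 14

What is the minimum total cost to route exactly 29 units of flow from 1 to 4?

shortest-cost path #1: 1→3→4 push 6 @ unit cost 5 (adds 30)
shortest-cost path #2: 1→6→4 push 10 @ unit cost 18 (adds 180)
shortest-cost path #3: 1→0→3→4 push 11 @ unit cost 29 (adds 319)
shortest-cost path #4: 1→0→6→4 push 2 @ unit cost 30 (adds 60)
total cost = 589

Minimum cost for 29 units: 589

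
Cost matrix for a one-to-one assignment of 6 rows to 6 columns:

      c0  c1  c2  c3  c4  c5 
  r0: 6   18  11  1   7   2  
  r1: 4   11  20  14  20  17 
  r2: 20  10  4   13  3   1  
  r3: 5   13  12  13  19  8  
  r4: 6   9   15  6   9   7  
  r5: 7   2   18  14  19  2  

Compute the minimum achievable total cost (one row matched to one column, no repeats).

optimal assignment: row0→col3 (cost 1), row1→col0 (cost 4), row2→col2 (cost 4), row3→col5 (cost 8), row4→col4 (cost 9), row5→col1 (cost 2)
total = 1 + 4 + 4 + 8 + 9 + 2 = 28

Minimum assignment cost: 28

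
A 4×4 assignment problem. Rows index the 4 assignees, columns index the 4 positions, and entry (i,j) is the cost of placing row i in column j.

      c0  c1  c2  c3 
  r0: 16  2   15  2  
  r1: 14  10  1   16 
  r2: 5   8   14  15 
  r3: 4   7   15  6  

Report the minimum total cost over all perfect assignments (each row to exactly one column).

Minimum assignment cost: 14

optimal assignment: row0→col1 (cost 2), row1→col2 (cost 1), row2→col0 (cost 5), row3→col3 (cost 6)
total = 2 + 1 + 5 + 6 = 14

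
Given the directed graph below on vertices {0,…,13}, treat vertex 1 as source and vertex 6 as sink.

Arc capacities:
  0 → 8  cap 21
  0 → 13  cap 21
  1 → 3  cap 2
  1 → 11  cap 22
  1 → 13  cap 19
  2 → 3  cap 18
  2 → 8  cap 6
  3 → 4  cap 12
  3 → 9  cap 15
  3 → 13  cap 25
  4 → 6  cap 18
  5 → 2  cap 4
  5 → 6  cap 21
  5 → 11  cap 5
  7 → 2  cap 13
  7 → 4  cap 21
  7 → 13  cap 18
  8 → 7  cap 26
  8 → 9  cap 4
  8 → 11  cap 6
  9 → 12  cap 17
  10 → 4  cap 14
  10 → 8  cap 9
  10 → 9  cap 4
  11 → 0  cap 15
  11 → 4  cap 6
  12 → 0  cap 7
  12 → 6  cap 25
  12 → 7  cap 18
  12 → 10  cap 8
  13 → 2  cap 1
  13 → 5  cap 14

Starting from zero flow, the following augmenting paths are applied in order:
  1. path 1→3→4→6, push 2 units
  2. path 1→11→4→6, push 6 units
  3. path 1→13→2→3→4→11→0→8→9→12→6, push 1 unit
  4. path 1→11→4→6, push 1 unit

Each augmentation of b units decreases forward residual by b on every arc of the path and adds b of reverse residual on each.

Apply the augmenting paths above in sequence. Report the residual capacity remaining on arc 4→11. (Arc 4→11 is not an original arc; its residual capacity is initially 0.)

Residual capacity of (4,11): 6

after path 1 (1→3→4→6, push 2): res(4,11)=0
after path 2 (1→11→4→6, push 6): res(4,11)=6
after path 3 (1→13→2→3→4→11→0→8→9→12→6, push 1): res(4,11)=5
after path 4 (1→11→4→6, push 1): res(4,11)=6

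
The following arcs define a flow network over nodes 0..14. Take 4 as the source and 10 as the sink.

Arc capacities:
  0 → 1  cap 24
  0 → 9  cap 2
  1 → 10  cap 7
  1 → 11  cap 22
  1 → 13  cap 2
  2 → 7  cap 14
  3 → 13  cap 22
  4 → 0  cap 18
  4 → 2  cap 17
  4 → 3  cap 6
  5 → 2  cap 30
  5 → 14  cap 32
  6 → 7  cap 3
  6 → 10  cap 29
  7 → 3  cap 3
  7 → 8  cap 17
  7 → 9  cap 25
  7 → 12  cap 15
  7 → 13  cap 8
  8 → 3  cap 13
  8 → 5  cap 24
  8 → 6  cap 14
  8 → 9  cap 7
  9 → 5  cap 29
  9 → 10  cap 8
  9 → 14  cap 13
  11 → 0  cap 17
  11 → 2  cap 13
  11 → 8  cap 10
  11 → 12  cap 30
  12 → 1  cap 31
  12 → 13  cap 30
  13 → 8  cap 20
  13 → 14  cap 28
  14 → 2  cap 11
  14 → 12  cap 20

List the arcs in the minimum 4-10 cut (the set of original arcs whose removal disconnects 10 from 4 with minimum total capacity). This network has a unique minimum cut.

augment #1: 4→0→1→10 push 7
augment #2: 4→0→9→10 push 2
augment #3: 4→2→7→9→10 push 6
augment #4: 4→2→7→8→6→10 push 8
augment #5: 4→3→13→8→6→10 push 6
max flow = 29; residual-reachable set from 4 gives S-side
cut edges (S→T): {(1,10), (8,6), (9,10)} total cap 29

Min-cut arcs: {(1,10), (8,6), (9,10)} (total capacity 29)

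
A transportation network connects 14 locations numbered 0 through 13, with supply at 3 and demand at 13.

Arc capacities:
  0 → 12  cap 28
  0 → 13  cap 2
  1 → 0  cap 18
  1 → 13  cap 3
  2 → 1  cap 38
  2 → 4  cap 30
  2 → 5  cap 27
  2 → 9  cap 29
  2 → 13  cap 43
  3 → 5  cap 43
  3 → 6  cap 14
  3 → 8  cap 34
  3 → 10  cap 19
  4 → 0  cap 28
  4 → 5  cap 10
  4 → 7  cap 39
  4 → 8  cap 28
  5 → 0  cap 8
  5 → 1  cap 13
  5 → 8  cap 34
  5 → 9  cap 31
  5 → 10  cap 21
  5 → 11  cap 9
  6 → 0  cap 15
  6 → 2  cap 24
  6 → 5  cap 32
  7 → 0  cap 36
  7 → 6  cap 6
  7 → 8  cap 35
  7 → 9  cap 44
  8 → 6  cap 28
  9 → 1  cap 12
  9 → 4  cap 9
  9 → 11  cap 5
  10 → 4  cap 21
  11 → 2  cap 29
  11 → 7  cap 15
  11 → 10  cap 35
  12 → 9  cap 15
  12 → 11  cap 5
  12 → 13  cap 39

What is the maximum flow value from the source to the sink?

Maximum flow value: 71

augment #1: 3→5→0→13 bottleneck 2, total now 2
augment #2: 3→5→1→13 bottleneck 3, total now 5
augment #3: 3→6→2→13 bottleneck 14, total now 19
augment #4: 3→5→0→12→13 bottleneck 6, total now 25
augment #5: 3→5→11→2→13 bottleneck 9, total now 34
augment #6: 3→8→6→2→13 bottleneck 10, total now 44
augment #7: 3→5→1→0→12→13 bottleneck 10, total now 54
augment #8: 3→5→9→11→2→13 bottleneck 5, total now 59
augment #9: 3→8→6→0→12→13 bottleneck 12, total now 71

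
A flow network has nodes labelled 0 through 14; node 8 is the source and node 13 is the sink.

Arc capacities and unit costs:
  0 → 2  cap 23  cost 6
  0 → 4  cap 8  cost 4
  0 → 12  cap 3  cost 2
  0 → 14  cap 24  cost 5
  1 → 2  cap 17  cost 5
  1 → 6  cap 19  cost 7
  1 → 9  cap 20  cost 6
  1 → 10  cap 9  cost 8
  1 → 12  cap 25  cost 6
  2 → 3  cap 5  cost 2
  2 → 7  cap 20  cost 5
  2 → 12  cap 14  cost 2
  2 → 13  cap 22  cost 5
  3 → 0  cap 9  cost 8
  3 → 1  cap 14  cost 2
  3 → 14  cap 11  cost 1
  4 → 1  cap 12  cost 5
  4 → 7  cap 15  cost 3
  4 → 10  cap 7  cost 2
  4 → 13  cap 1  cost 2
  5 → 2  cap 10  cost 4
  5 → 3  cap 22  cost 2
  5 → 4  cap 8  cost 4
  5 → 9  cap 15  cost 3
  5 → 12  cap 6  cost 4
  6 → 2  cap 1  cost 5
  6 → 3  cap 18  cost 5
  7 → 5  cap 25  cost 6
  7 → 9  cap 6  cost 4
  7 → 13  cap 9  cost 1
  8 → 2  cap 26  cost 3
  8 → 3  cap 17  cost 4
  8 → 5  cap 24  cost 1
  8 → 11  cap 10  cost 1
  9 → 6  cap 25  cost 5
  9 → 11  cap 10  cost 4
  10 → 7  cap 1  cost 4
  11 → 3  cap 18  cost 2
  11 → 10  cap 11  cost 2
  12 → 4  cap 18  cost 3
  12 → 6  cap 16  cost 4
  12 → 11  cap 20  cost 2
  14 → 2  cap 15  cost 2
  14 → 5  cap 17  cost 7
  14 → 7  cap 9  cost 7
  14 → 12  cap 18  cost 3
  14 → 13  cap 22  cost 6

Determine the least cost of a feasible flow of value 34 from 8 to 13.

Minimum cost for 34 units: 283

shortest-cost path #1: 8→5→4→13 push 1 @ unit cost 7 (adds 7)
shortest-cost path #2: 8→2→13 push 22 @ unit cost 8 (adds 176)
shortest-cost path #3: 8→11→10→7→13 push 1 @ unit cost 8 (adds 8)
shortest-cost path #4: 8→2→7→13 push 4 @ unit cost 9 (adds 36)
shortest-cost path #5: 8→5→4→7→13 push 4 @ unit cost 9 (adds 36)
shortest-cost path #6: 8→11→3→14→13 push 2 @ unit cost 10 (adds 20)
total cost = 283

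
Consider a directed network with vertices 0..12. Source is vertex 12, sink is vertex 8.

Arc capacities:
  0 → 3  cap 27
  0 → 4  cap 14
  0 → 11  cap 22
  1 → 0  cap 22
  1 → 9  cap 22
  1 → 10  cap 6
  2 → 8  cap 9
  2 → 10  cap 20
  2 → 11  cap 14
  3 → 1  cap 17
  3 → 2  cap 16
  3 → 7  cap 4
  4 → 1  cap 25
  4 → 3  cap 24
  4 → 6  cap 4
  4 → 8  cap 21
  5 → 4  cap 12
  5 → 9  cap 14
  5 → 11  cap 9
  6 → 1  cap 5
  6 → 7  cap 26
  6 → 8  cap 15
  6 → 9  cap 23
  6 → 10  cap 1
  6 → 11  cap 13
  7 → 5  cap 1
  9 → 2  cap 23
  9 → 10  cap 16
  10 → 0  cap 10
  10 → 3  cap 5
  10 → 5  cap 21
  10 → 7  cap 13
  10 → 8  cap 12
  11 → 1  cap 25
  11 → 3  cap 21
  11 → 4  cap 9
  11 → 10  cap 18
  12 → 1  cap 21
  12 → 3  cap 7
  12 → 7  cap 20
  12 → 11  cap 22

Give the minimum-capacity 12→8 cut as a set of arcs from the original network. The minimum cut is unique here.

augment #1: 12→1→10→8 push 6
augment #2: 12→3→2→8 push 7
augment #3: 12→11→4→8 push 9
augment #4: 12→11→10→8 push 6
augment #5: 12→1→0→4→8 push 12
augment #6: 12→1→9→2→8 push 2
augment #7: 12→1→0→4→6→8 push 1
augment #8: 12→7→5→4→6→8 push 1
augment #9: 12→11→1→0→4→6→8 push 1
augment #10: 12→11→10→5→4→6→8 push 1
max flow = 46; residual-reachable set from 12 gives S-side
cut edges (S→T): {(2,8), (4,6), (4,8), (10,8)} total cap 46

Min-cut arcs: {(2,8), (4,6), (4,8), (10,8)} (total capacity 46)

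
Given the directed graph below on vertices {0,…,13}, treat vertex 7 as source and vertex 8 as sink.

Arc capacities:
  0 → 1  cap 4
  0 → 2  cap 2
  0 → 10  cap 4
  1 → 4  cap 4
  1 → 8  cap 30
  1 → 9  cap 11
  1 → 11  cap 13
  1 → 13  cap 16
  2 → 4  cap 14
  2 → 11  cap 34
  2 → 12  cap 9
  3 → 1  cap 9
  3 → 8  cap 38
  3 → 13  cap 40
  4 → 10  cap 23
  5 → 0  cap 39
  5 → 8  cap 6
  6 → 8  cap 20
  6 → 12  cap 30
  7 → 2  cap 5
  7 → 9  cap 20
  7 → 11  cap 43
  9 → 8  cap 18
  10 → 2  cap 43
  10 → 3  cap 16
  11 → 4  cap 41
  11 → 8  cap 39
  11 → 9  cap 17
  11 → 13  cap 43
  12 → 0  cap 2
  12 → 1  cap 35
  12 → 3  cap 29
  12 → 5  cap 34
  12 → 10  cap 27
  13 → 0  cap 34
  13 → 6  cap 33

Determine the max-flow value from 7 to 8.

Maximum flow value: 66

augment #1: 7→9→8 bottleneck 18, total now 18
augment #2: 7→11→8 bottleneck 39, total now 57
augment #3: 7→2→12→1→8 bottleneck 5, total now 62
augment #4: 7→11→13→6→8 bottleneck 4, total now 66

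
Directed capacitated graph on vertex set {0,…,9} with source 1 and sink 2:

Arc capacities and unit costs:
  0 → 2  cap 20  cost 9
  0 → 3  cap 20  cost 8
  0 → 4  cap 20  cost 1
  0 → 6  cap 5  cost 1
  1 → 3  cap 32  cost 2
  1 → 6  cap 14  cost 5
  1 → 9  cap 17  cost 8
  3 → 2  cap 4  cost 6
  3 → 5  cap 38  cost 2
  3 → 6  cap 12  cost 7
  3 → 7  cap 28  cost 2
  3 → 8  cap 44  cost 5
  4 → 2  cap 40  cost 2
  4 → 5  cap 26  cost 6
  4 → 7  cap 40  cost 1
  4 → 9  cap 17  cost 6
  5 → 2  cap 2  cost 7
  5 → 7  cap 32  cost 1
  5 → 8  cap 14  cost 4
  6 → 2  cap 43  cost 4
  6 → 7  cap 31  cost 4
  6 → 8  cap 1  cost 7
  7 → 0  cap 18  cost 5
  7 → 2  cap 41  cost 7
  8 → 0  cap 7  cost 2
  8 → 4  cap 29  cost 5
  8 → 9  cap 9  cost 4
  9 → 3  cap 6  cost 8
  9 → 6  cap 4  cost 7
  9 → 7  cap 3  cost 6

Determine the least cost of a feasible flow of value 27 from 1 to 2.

Minimum cost for 27 units: 257

shortest-cost path #1: 1→3→2 push 4 @ unit cost 8 (adds 32)
shortest-cost path #2: 1→6→2 push 14 @ unit cost 9 (adds 126)
shortest-cost path #3: 1→3→5→2 push 2 @ unit cost 11 (adds 22)
shortest-cost path #4: 1→3→7→2 push 7 @ unit cost 11 (adds 77)
total cost = 257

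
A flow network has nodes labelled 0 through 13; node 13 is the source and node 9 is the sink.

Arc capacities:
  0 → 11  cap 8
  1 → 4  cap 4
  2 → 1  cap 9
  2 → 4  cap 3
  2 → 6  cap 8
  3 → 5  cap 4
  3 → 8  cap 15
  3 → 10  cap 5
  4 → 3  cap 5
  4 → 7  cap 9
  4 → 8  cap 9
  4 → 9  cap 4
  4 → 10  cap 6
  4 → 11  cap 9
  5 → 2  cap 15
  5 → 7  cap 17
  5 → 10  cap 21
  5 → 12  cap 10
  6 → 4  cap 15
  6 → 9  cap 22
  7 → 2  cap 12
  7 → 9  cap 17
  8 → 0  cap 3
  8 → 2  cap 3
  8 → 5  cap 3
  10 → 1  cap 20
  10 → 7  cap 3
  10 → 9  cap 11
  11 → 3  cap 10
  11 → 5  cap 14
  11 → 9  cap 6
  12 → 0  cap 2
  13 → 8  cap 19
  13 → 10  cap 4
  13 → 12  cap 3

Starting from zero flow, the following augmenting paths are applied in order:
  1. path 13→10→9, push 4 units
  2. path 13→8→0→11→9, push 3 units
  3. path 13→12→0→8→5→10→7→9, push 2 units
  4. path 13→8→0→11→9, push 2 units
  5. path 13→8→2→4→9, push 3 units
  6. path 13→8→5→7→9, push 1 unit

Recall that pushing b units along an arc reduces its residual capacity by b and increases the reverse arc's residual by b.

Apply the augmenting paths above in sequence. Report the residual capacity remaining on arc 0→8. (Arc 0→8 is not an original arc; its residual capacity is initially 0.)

after path 1 (13→10→9, push 4): res(0,8)=0
after path 2 (13→8→0→11→9, push 3): res(0,8)=3
after path 3 (13→12→0→8→5→10→7→9, push 2): res(0,8)=1
after path 4 (13→8→0→11→9, push 2): res(0,8)=3
after path 5 (13→8→2→4→9, push 3): res(0,8)=3
after path 6 (13→8→5→7→9, push 1): res(0,8)=3

Residual capacity of (0,8): 3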